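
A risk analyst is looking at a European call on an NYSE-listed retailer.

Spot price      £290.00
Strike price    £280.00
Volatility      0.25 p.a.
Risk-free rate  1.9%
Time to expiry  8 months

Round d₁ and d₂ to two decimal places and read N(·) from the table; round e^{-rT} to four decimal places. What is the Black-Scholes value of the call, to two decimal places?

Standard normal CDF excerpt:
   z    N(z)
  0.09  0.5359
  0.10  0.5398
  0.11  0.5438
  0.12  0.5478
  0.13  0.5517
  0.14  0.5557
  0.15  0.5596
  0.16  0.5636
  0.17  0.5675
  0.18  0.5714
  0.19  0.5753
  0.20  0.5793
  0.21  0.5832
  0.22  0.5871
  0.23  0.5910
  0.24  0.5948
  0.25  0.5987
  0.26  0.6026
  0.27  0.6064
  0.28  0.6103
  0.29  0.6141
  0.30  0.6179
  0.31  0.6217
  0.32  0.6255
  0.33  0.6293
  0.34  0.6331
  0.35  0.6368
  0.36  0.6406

£31.07

σ√T = 0.25·√0.6667 = 0.2041
d₁ = [ln(290/280) + (0.019 + 0.25²/2)·0.6667] / 0.2041 = [0.0351 + 0.0335] / 0.2041 = 0.3360 ≈ 0.34
d₂ = d₁ − σ√T = 0.3360 − 0.2041 = 0.1319 ≈ 0.13
e^(−rT) = e^(−0.019·0.6667) = 0.9874
N(d₁) = N(0.34) = 0.6331;  N(d₂) = N(0.13) = 0.5517
C = 290·0.6331 − 280·0.9874·0.5517 = 183.5990 − 152.5296 = 31.0694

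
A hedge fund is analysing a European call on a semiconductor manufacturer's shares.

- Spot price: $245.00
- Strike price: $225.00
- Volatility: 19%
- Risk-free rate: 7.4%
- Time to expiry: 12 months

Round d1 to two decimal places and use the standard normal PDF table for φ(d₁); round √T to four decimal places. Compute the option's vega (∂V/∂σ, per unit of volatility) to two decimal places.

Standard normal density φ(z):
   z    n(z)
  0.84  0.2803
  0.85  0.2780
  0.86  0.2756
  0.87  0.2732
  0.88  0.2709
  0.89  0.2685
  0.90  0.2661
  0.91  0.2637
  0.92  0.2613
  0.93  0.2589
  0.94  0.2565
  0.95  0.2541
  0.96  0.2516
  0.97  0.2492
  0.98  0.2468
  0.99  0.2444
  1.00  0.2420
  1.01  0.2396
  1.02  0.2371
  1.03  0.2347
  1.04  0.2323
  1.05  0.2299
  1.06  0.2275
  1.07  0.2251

T = 1;  σ√T = 0.1900
ln(S/K) + (r + σ²/2)T = ln(245/225) + (0.074 + 0.19²/2)·1 = 0.0852 + 0.0920 = 0.1772
d₁ = 0.1772 / 0.1900 = 0.9327 ≈ 0.93
√T = √1 = 1.0000
φ(d₁) = φ(0.93) = 0.2589
vega = S·φ(d₁)·√T = 245·0.2589·1.0000 = 63.4305

63.43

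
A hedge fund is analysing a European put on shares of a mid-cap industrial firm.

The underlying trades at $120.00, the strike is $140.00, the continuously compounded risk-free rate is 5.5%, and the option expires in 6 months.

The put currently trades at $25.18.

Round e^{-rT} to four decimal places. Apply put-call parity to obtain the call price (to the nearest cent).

exp(−rT) = exp(−0.055·0.5) = 0.9729
Put-call parity: C − P = S − K·e^(−rT) = 120 − 140·0.9729 = 120 − 136.2060 = -16.2060
C = P + (C − P) = 25.18 + (-16.2060) = 8.9740

$8.97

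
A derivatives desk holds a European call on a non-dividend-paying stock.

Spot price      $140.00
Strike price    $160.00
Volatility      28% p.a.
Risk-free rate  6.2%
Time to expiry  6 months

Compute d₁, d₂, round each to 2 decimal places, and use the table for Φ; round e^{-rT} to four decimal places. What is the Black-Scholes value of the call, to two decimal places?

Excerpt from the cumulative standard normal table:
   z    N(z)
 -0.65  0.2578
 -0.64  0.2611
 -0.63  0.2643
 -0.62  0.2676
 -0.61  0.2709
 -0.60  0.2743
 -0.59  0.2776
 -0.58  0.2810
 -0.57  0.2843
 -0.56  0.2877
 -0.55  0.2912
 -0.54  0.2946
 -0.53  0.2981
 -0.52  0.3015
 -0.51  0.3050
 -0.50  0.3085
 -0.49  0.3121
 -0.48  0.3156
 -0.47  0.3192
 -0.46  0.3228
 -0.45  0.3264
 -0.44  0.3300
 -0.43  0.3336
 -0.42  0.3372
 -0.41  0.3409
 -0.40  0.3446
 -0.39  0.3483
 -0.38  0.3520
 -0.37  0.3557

$5.70

σ√T = 0.28 × 0.7071 = 0.1980
d₁ = [ln(140/160) + (0.062 + 0.28²/2)·0.5] / 0.1980 = [-0.1335 + 0.0506] / 0.1980 = -0.4189 ⇒ -0.42
d₂ = d₁ − σ√T = -0.4189 − 0.1980 = -0.6169 ⇒ -0.62
e^(−rT) = e^(−0.062·0.5) = 0.9695
N(d₁) = N(-0.42) = 0.3372;  N(d₂) = N(-0.62) = 0.2676
C = 140·0.3372 − 160·0.9695·0.2676 = 47.2080 − 41.5101 = 5.6979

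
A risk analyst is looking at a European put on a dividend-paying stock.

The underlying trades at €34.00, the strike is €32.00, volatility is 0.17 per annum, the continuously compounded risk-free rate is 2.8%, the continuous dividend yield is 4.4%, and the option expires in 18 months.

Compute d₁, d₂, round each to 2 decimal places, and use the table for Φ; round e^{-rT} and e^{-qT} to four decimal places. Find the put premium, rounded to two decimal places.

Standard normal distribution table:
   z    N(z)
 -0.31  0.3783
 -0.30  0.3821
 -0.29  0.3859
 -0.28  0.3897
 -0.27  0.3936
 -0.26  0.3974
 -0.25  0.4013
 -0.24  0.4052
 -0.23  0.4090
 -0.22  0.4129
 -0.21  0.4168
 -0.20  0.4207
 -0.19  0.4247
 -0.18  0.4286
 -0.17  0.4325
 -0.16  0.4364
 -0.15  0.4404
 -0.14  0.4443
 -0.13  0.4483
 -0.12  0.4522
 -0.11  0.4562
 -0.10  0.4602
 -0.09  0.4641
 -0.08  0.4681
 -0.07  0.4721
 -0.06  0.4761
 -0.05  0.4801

σ√T = 0.17 × 1.2247 = 0.2082
d₁ = [ln(34/32) + (0.028 − 0.044 + 0.17²/2)·1.5] / 0.2082 = [0.0606 − 0.0023] / 0.2082 = 0.2800 → 0.28
d₂ = d₁ − σ√T = 0.2800 − 0.2082 = 0.0718 → 0.07
exp(−qT) = exp(−0.044·1.5) = 0.9361;  exp(−rT) = exp(−0.028·1.5) = 0.9589
N(−d₂) = N(-0.07) = 0.4721;  N(−d₁) = N(-0.28) = 0.3897
P = 32·0.9589·0.4721 − 34·0.9361·0.3897 = 14.4863 − 12.4031 = 2.0832

€2.08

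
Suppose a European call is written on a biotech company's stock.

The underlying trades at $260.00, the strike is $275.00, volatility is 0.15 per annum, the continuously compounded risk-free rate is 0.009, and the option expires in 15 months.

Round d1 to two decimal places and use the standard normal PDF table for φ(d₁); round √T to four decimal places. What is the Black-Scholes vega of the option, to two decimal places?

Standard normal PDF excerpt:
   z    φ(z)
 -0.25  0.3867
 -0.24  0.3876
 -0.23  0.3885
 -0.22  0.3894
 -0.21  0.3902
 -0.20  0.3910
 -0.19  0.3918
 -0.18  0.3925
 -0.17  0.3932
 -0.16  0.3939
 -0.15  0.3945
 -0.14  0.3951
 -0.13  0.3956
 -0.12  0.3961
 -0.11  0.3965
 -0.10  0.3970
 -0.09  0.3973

114.09

T = 1.25;  σ√T = 0.1677
d₁ = [ln(260/275) + (0.009 + ½·0.15²)·1.25] / (σ√T) = (-0.0561 + 0.0253) / 0.1677 = -0.1835 which rounds to -0.18
√T = √1.25 = 1.1180
φ(d₁) = φ(-0.18) = 0.3925
vega = S·φ(d₁)·√T = 260·0.3925·1.1180 = 114.0919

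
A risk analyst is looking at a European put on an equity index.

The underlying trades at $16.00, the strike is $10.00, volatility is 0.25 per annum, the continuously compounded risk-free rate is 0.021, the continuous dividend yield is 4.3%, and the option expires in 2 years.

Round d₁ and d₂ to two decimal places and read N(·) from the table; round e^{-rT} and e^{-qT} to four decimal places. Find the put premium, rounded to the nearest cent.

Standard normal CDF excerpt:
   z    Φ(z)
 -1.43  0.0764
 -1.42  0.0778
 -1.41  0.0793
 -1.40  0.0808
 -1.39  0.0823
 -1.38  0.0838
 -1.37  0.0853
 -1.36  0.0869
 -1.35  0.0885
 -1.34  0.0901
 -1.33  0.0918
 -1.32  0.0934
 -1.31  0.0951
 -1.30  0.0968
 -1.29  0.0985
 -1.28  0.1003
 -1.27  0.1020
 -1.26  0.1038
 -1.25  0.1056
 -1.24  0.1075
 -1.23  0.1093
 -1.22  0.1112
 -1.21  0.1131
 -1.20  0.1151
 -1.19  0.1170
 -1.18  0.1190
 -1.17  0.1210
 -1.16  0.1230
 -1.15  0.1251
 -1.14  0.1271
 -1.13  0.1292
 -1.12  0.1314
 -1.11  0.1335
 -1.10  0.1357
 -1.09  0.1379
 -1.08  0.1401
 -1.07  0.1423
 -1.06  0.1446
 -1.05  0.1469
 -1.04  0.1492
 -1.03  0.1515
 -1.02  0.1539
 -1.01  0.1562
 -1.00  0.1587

$0.22

σ√T = 0.25·√2 = 0.3536
d₁ = [ln(16/10) + (0.021 − 0.043 + 0.25²/2)·2] / 0.3536 = [0.4700 + 0.0185] / 0.3536 = 1.3817 ≈ 1.38
d₂ = d₁ − σ√T = 1.3817 − 0.3536 = 1.0281 ≈ 1.03
exp(−qT) = exp(−0.043·2) = 0.9176;  exp(−rT) = exp(−0.021·2) = 0.9589
P = 10·0.9589·N(-1.03) − 16·0.9176·N(-1.38) = 10·0.9589·0.1515 − 16·0.9176·0.0838 = 1.4527 − 1.2303 = 0.2224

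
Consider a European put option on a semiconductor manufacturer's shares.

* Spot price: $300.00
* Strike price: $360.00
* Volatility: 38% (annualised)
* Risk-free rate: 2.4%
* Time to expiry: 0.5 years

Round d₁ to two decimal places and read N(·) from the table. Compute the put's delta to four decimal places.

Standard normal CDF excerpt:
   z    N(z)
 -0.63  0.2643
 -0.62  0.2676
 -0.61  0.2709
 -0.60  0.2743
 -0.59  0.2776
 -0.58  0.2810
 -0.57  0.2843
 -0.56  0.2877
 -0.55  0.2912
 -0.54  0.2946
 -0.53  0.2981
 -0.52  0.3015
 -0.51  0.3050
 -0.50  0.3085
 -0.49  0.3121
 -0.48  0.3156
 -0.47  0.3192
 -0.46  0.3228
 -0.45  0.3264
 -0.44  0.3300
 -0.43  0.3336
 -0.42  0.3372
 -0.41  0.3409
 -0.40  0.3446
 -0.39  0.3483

-0.6915

σ√T = 0.38 × 0.7071 = 0.2687
ln(S/K) + (r + σ²/2)T = ln(300/360) + (0.024 + 0.38²/2)·0.5 = -0.1823 + 0.0481 = -0.1342
d₁ = -0.1342 / 0.2687 = -0.4995 ≈ -0.50
N(d₁) = N(-0.50) = 0.3085
Δ_put = N(d₁) − 1 = 0.3085 − 1 = -0.6915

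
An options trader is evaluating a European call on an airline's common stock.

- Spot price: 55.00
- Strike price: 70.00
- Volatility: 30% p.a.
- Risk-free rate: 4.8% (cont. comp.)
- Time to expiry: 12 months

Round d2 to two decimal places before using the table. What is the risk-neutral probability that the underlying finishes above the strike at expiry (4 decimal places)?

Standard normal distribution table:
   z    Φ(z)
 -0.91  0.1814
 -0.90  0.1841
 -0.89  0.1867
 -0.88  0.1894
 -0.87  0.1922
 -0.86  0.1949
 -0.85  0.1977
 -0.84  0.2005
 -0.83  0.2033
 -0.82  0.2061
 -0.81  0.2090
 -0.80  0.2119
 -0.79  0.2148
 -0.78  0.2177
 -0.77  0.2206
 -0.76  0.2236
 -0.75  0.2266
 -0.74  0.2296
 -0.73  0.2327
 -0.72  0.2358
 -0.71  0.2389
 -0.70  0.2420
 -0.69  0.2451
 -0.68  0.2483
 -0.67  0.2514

σ√T = 0.3·√1 = 0.3000
d₁ = [ln(55/70) + (0.048 + ½·0.3²)·1] / (σ√T) = (-0.2412 + 0.0930) / 0.3000 = -0.4939 which rounds to -0.49
d₂ = -0.4939 − 0.3000 = -0.7939 which rounds to -0.79
Risk-neutral Pr[S_T > K] = N(d₂) = N(-0.79) = 0.2148

0.2148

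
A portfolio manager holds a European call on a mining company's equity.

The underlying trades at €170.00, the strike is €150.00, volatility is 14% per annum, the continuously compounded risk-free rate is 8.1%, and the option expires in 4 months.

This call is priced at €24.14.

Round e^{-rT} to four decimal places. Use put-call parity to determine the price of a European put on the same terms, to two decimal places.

€0.15

exp(−rT) = exp(−0.081·0.3333) = 0.9734
Put-call parity: C − P = S − K·e^(−rT) = 170 − 150·0.9734 = 170 − 146.0100 = 23.9900
P = C − (C − P) = 24.14 − (23.9900) = 0.1500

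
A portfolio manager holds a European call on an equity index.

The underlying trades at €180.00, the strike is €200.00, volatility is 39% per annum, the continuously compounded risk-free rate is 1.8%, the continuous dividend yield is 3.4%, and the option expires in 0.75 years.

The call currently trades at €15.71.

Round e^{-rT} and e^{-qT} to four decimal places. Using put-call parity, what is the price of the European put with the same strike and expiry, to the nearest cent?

€37.57

e^(−qT) = e^(−0.034·0.75) = 0.9748;  e^(−rT) = e^(−0.018·0.75) = 0.9866
Put-call parity: C − P = S·e^(−qT) − K·e^(−rT) = 180·0.9748 − 200·0.9866 = 175.4640 − 197.3200 = -21.8560
P = C − (C − P) = 15.71 − (-21.8560) = 37.5660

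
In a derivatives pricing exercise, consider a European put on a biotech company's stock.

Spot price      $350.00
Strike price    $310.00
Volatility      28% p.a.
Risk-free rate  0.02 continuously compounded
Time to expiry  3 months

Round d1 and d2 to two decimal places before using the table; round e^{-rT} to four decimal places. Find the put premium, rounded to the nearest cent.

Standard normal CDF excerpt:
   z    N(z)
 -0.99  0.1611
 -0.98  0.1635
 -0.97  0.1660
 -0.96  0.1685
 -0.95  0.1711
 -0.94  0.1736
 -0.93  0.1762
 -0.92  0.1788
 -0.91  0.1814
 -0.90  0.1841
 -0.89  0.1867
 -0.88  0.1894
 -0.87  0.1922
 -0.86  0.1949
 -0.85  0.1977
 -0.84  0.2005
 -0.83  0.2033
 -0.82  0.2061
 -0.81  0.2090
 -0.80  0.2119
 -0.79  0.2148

σ√T = 0.28·√0.25 = 0.1400
ln(S/K) + (r + σ²/2)T = ln(350/310) + (0.02 + 0.28²/2)·0.25 = 0.1214 + 0.0148 = 0.1362
d₁ = 0.1362 / 0.1400 = 0.9726 which rounds to 0.97
d₂ = d₁ − σ√T = 0.9726 − 0.1400 = 0.8326 which rounds to 0.83
e^(−rT) = e^(−0.02·0.25) = 0.9950
N(−d₂) = N(-0.83) = 0.2033;  N(−d₁) = N(-0.97) = 0.1660
P = 310·0.9950·0.2033 − 350·0.1660 = 62.7079 − 58.1000 = 4.6079

$4.61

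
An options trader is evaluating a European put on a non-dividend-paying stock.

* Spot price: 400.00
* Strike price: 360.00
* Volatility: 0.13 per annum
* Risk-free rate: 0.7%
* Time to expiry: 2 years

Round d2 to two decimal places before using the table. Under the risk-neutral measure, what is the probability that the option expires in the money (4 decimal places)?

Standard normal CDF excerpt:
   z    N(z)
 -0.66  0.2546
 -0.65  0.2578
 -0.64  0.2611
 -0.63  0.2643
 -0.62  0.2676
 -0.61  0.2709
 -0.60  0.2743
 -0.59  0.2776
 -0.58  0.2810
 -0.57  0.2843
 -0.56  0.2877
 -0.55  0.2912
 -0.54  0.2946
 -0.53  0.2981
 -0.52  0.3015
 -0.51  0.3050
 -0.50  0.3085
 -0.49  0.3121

T = 2;  σ√T = 0.1838
ln(S/K) + (r + σ²/2)T = ln(400/360) + (0.007 + 0.13²/2)·2 = 0.1054 + 0.0309 = 0.1363
d₁ = 0.1363 / 0.1838 = 0.7412 which rounds to 0.74
d₂ = d₁ − σ√T = 0.7412 − 0.1838 = 0.5573 which rounds to 0.56
Pr(exercise) under Q = N(−d₂) = N(-0.56) = 0.2877

0.2877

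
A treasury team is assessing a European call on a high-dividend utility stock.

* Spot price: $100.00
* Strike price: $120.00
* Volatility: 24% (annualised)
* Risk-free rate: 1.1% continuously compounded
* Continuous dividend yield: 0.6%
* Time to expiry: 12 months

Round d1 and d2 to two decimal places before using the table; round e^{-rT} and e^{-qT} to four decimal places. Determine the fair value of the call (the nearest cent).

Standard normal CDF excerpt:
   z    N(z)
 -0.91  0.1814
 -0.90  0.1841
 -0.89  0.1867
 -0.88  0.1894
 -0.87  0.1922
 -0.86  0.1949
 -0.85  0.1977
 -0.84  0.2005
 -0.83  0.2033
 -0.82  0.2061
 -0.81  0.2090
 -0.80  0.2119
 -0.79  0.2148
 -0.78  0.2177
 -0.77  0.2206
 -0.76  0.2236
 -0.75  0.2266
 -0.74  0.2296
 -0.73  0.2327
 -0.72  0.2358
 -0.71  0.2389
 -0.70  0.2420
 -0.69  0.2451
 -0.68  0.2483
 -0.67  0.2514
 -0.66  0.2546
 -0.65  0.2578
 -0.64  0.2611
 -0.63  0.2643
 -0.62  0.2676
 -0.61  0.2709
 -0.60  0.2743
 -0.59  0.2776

σ√T = 0.24·√1 = 0.2400
d₁ = [ln(100/120) + (0.011 − 0.006 + 0.24²/2)·1] / 0.2400 = [-0.1823 + 0.0338] / 0.2400 = -0.6188 ≈ -0.62
d₂ = d₁ − σ√T = -0.6188 − 0.2400 = -0.8588 ≈ -0.86
e^(−qT) = e^(−0.006·1) = 0.9940;  e^(−rT) = e^(−0.011·1) = 0.9891
N(d₁) = N(-0.62) = 0.2676;  N(d₂) = N(-0.86) = 0.1949
C = 100·0.9940·0.2676 − 120·0.9891·0.1949 = 26.5994 − 23.1331 = 3.4664

$3.47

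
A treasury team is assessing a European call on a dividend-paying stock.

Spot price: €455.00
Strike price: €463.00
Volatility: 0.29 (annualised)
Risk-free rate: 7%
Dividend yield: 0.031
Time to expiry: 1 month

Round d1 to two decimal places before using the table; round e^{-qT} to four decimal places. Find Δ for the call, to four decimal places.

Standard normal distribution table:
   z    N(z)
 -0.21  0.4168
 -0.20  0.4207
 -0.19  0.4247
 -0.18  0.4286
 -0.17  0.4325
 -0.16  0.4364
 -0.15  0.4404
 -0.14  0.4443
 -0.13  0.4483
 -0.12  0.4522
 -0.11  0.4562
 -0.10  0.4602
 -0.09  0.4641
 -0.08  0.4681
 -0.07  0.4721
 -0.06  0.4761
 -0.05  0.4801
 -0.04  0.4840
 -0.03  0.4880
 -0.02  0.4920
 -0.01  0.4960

0.4471

T = 0.08333;  σ√T = 0.0837
ln(S/K) + (r − q + σ²/2)T = ln(455/463) + (0.07 − 0.031 + 0.29²/2)·0.08333 = -0.0174 + 0.0068 = -0.0107
d₁ = -0.0107 / 0.0837 = -0.1275 → -0.13
N(d₁) = N(-0.13) = 0.4483
Δ_call = e^(−qT)·N(d₁) = 0.9974·0.4483 = 0.4471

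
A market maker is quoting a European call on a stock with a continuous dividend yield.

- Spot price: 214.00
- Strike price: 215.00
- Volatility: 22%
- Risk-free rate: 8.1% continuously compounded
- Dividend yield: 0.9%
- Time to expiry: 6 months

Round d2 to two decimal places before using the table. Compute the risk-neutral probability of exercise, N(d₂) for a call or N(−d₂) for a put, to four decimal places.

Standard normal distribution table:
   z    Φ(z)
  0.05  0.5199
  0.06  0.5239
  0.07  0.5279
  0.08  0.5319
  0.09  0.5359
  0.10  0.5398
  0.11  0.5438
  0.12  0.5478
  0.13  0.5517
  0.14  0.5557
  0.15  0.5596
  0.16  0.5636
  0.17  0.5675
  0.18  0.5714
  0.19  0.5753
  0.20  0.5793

0.5478

σ√T = 0.22·√0.5 = 0.1556
d₁ = [ln(214/215) + (0.081 − 0.009 + 0.22²/2)·0.5] / 0.1556 = [-0.0047 + 0.0481] / 0.1556 = 0.2792 which rounds to 0.28
d₂ = d₁ − σ√T = 0.2792 − 0.1556 = 0.1237 which rounds to 0.12
Pr(exercise) under Q = N(d₂) = 0.5478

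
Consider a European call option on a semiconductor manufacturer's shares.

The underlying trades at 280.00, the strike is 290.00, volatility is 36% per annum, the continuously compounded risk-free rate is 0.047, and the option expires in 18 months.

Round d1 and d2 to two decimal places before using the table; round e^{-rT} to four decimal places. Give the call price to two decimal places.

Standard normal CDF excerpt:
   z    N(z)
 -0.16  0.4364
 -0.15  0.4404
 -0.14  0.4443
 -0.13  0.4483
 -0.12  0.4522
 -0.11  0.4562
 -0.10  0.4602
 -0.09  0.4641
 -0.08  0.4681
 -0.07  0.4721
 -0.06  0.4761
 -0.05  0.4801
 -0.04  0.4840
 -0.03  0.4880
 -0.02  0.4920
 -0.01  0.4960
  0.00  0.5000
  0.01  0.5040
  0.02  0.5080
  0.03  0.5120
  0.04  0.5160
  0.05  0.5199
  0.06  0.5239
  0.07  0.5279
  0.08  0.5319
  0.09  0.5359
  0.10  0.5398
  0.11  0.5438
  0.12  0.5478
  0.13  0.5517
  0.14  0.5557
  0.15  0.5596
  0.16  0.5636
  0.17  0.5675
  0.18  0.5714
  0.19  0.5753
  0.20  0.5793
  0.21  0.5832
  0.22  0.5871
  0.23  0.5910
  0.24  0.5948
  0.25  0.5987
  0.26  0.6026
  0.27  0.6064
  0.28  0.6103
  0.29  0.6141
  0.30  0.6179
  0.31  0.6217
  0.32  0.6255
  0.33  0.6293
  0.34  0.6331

σ√T = 0.36 × 1.2247 = 0.4409
ln(S/K) + (r + σ²/2)T = ln(280/290) + (0.047 + 0.36²/2)·1.5 = -0.0351 + 0.1677 = 0.1326
d₁ = 0.1326 / 0.4409 = 0.3008 ≈ 0.30
d₂ = d₁ − σ√T = 0.3008 − 0.4409 = -0.1401 ≈ -0.14
e^(−rT) = e^(−0.047·1.5) = 0.9319
C = 280·N(0.30) − 290·0.9319·N(-0.14) = 280·0.6179 − 290·0.9319·0.4443 = 173.0120 − 120.0725 = 52.9395

52.94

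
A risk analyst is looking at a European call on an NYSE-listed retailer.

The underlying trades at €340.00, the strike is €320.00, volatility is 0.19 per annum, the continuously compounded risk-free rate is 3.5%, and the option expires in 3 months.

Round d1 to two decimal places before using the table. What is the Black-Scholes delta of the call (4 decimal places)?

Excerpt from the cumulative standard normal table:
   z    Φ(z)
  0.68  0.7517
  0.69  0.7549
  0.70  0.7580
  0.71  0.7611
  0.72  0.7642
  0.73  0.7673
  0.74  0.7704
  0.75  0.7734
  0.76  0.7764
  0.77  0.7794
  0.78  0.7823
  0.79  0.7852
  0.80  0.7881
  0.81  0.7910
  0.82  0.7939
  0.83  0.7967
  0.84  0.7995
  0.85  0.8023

0.7823

σ√T = 0.19·√0.25 = 0.0950
d₁ = [ln(340/320) + (0.035 + 0.19²/2)·0.25] / 0.0950 = [0.0606 + 0.0133] / 0.0950 = 0.7778 which rounds to 0.78
N(d₁) = N(0.78) = 0.7823
Δ_call = N(d₁) = 0.7823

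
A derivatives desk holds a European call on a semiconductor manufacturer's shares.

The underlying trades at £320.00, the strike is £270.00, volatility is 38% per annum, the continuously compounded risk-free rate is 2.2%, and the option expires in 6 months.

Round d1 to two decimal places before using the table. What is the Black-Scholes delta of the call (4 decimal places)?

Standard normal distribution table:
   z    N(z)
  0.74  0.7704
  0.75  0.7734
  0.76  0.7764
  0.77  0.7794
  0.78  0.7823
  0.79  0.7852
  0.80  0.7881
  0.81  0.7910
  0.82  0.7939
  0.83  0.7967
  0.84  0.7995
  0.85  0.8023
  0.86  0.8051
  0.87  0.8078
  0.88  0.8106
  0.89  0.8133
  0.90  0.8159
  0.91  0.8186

σ√T = 0.38·√0.5 = 0.2687
d₁ = [ln(320/270) + (0.022 + 0.38²/2)·0.5] / 0.2687 = [0.1699 + 0.0471] / 0.2687 = 0.8076 ≈ 0.81
N(d₁) = N(0.81) = 0.7910
Δ_call = N(d₁) = 0.7910

0.7910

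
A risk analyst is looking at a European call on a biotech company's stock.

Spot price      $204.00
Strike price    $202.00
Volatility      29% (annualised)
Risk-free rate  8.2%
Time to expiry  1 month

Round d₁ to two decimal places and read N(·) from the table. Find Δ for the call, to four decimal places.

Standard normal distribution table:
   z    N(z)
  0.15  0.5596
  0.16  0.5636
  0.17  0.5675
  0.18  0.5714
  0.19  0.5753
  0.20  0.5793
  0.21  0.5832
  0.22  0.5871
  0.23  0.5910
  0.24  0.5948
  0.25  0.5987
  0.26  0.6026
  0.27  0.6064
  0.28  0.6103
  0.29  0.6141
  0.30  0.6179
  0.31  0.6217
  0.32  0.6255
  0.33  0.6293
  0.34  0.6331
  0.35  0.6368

0.5948

T = 0.08333;  σ√T = 0.0837
ln(S/K) + (r + σ²/2)T = ln(204/202) + (0.082 + 0.29²/2)·0.08333 = 0.0099 + 0.0103 = 0.0202
d₁ = 0.0202 / 0.0837 = 0.2412 → 0.24
N(d₁) = N(0.24) = 0.5948
Δ_call = N(d₁) = 0.5948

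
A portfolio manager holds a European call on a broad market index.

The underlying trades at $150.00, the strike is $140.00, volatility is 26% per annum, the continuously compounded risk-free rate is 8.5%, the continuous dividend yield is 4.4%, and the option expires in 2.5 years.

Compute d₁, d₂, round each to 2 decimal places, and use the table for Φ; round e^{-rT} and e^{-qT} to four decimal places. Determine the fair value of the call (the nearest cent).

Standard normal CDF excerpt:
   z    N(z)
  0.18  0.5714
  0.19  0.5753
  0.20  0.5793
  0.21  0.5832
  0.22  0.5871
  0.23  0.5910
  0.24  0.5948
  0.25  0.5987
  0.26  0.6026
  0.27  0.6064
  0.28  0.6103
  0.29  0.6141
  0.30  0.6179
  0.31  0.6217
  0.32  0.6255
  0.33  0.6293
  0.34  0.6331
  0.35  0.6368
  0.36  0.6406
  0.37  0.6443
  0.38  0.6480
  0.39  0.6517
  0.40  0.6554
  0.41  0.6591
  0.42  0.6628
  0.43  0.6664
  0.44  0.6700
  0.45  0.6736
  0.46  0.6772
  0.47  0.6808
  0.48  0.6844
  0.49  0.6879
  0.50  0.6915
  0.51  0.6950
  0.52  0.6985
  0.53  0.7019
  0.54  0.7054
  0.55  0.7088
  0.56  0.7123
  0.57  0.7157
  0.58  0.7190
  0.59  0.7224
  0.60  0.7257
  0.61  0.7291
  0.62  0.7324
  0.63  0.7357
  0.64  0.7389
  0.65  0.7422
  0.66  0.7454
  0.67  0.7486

σ√T = 0.26 × 1.5811 = 0.4111
d₁ = [ln(150/140) + (0.085 − 0.044 + 0.26²/2)·2.5] / 0.4111 = [0.0690 + 0.1870] / 0.4111 = 0.6227 ≈ 0.62
d₂ = d₁ − σ√T = 0.6227 − 0.4111 = 0.2116 ≈ 0.21
e^(−qT) = e^(−0.044·2.5) = 0.8958;  e^(−rT) = e^(−0.085·2.5) = 0.8086
N(d₁) = N(0.62) = 0.7324;  N(d₂) = N(0.21) = 0.5832
C = 150·0.8958·0.7324 − 140·0.8086·0.5832 = 98.4126 − 66.0206 = 32.3920

$32.39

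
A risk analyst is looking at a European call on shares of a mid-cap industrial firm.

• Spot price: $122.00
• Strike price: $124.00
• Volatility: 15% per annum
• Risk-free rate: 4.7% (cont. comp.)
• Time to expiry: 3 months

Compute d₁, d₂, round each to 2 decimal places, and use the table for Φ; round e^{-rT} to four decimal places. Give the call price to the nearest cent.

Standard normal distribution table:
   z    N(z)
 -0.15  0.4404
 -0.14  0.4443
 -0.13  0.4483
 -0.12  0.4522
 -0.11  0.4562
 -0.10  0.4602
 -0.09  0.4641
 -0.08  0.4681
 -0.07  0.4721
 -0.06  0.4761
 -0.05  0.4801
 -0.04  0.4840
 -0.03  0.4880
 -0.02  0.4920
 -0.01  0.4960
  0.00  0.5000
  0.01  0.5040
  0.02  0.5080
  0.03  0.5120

$3.63

σ√T = 0.15·√0.25 = 0.0750
ln(S/K) + (r + σ²/2)T = ln(122/124) + (0.047 + 0.15²/2)·0.25 = -0.0163 + 0.0146 = -0.0017
d₁ = -0.0017 / 0.0750 = -0.0226 ⇒ -0.02
d₂ = d₁ − σ√T = -0.0226 − 0.0750 = -0.0976 ⇒ -0.10
e^(−rT) = e^(−0.047·0.25) = 0.9883
C = 122·N(-0.02) − 124·0.9883·N(-0.10) = 122·0.4920 − 124·0.9883·0.4602 = 60.0240 − 56.3971 = 3.6269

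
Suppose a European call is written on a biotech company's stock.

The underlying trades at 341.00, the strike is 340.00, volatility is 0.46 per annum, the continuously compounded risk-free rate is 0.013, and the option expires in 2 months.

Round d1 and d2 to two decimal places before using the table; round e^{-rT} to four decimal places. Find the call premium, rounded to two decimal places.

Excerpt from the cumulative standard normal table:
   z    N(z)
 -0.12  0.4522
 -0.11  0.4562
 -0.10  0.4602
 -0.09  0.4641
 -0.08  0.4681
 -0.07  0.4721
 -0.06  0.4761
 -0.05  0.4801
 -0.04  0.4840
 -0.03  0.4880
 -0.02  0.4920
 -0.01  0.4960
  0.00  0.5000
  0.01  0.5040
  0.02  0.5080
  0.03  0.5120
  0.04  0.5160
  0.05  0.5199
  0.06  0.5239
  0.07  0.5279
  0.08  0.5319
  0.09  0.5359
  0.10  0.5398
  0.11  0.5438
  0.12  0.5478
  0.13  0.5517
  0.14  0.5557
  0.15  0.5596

σ√T = 0.46·√0.1667 = 0.1878
ln(S/K) + (r + σ²/2)T = ln(341/340) + (0.013 + 0.46²/2)·0.1667 = 0.0029 + 0.0198 = 0.0227
d₁ = 0.0227 / 0.1878 = 0.1211 ≈ 0.12
d₂ = d₁ − σ√T = 0.1211 − 0.1878 = -0.0667 ≈ -0.07
e^(−rT) = e^(−0.013·0.1667) = 0.9978
C = 341·N(0.12) − 340·0.9978·N(-0.07) = 341·0.5478 − 340·0.9978·0.4721 = 186.7998 − 160.1609 = 26.6389

26.64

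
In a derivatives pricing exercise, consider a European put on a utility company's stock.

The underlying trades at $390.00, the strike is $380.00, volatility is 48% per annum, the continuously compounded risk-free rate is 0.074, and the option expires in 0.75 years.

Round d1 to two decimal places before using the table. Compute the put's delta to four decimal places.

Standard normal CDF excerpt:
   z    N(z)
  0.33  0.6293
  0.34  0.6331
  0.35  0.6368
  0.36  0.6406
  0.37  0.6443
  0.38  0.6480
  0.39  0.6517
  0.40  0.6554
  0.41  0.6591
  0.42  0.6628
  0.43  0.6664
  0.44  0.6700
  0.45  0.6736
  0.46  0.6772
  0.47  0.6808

σ√T = 0.48 × 0.8660 = 0.4157
d₁ = [ln(390/380) + (0.074 + ½·0.48²)·0.75] / (σ√T) = (0.0260 + 0.1419) / 0.4157 = 0.4038 which rounds to 0.40
N(d₁) = N(0.40) = 0.6554
Δ_put = N(d₁) − 1 = 0.6554 − 1 = -0.3446

-0.3446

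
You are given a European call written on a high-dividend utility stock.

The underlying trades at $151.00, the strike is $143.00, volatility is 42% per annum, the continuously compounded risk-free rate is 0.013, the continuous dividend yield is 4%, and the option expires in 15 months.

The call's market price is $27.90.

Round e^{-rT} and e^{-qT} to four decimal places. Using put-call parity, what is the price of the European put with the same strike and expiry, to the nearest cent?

$24.97

exp(−qT) = exp(−0.04·1.25) = 0.9512;  exp(−rT) = exp(−0.013·1.25) = 0.9839
Put-call parity: C − P = S·e^(−qT) − K·e^(−rT) = 151·0.9512 − 143·0.9839 = 143.6312 − 140.6977 = 2.9335
P = C − (C − P) = 27.90 − (2.9335) = 24.9665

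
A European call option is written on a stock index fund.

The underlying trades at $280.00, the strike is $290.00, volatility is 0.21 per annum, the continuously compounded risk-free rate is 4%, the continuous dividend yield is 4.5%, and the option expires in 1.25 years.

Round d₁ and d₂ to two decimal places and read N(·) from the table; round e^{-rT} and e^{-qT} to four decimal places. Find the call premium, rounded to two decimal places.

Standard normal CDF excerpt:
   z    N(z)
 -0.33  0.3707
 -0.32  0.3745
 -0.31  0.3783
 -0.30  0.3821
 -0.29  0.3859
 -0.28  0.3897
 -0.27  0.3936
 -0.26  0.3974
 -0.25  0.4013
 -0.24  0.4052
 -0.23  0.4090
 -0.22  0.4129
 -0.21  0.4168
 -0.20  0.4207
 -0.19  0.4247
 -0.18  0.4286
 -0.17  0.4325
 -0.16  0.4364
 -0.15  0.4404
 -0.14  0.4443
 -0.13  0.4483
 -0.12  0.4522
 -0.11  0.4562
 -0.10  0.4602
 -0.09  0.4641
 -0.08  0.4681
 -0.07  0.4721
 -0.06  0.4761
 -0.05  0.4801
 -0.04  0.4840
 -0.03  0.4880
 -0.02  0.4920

$19.57

σ√T = 0.21 × 1.1180 = 0.2348
ln(S/K) + (r − q + σ²/2)T = ln(280/290) + (0.04 − 0.045 + 0.21²/2)·1.25 = -0.0351 + 0.0213 = -0.0138
d₁ = -0.0138 / 0.2348 = -0.0587 ≈ -0.06
d₂ = d₁ − σ√T = -0.0587 − 0.2348 = -0.2935 ≈ -0.29
exp(−qT) = exp(−0.045·1.25) = 0.9453;  exp(−rT) = exp(−0.04·1.25) = 0.9512
N(d₁) = N(-0.06) = 0.4761;  N(d₂) = N(-0.29) = 0.3859
C = 280·0.9453·0.4761 − 290·0.9512·0.3859 = 126.0161 − 106.4497 = 19.5663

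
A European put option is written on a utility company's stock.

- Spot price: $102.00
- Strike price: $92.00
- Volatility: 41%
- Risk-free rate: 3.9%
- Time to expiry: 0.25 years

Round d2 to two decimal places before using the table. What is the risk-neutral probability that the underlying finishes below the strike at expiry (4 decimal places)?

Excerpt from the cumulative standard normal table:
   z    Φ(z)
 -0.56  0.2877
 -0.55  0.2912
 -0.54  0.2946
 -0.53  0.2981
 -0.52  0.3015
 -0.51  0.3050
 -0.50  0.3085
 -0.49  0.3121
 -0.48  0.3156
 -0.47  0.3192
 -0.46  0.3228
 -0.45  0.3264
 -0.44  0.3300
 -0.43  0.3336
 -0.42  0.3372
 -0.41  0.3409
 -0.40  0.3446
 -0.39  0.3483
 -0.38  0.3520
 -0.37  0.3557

0.3264

T = 0.25;  σ√T = 0.2050
d₁ = [ln(102/92) + (0.039 + ½·0.41²)·0.25] / (σ√T) = (0.1032 + 0.0308) / 0.2050 = 0.6534 → 0.65
d₂ = 0.6534 − 0.2050 = 0.4484 → 0.45
Pr(exercise) under Q = N(−d₂) = N(-0.45) = 0.3264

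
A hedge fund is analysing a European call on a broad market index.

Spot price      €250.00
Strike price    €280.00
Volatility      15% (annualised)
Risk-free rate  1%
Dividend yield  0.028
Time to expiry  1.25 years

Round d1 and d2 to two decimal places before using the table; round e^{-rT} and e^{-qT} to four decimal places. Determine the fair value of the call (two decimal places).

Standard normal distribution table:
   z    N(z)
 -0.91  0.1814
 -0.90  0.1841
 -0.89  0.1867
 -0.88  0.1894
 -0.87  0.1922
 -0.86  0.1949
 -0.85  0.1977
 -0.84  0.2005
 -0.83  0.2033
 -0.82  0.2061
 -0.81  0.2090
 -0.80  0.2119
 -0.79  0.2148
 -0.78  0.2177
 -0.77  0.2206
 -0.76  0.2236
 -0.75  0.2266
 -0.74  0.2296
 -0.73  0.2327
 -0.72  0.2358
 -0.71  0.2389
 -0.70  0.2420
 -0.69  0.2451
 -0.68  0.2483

€4.55

σ√T = 0.15·√1.25 = 0.1677
ln(S/K) + (r − q + σ²/2)T = ln(250/280) + (0.01 − 0.028 + 0.15²/2)·1.25 = -0.1133 − 0.0084 = -0.1218
d₁ = -0.1218 / 0.1677 = -0.7261 ⇒ -0.73
d₂ = d₁ − σ√T = -0.7261 − 0.1677 = -0.8938 ⇒ -0.89
e^(−qT) = e^(−0.028·1.25) = 0.9656;  e^(−rT) = e^(−0.01·1.25) = 0.9876
N(d₁) = N(-0.73) = 0.2327;  N(d₂) = N(-0.89) = 0.1867
C = 250·0.9656·0.2327 − 280·0.9876·0.1867 = 56.1738 − 51.6278 = 4.5460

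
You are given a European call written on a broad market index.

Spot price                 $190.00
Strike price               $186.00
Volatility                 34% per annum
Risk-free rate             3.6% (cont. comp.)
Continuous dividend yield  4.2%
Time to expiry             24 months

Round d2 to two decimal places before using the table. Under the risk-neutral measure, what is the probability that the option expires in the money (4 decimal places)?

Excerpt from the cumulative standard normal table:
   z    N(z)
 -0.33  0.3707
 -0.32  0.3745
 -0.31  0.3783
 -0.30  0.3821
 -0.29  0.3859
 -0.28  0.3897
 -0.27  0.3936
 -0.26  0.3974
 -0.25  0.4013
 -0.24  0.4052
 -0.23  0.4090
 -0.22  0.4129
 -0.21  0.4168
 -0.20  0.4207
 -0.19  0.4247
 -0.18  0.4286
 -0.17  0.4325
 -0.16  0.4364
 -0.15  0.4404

0.4129

T = 2;  σ√T = 0.4808
d₁ = [ln(190/186) + (0.036 − 0.042 + 0.34²/2)·2] / 0.4808 = [0.0213 + 0.1036] / 0.4808 = 0.2597 → 0.26
d₂ = d₁ − σ√T = 0.2597 − 0.4808 = -0.2211 → -0.22
Pr(exercise) under Q = N(d₂) = 0.4129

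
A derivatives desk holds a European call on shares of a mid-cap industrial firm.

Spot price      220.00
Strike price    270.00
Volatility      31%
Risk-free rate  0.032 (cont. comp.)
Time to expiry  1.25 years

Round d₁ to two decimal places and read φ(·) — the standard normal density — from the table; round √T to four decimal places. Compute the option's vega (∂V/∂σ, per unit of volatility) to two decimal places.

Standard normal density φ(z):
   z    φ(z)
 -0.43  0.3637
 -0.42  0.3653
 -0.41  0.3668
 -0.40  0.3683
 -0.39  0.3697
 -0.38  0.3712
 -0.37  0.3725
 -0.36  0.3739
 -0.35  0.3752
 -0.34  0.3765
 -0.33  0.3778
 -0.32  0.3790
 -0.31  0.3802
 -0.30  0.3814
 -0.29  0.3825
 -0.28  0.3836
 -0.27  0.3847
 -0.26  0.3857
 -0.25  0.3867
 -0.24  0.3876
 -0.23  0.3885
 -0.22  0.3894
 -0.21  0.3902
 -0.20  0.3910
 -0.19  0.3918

93.81

σ√T = 0.31 × 1.1180 = 0.3466
d₁ = [ln(220/270) + (0.032 + 0.31²/2)·1.25] / 0.3466 = [-0.2048 + 0.1001] / 0.3466 = -0.3022 ≈ -0.30
√T = √1.25 = 1.1180
φ(d₁) = φ(-0.30) = 0.3814
vega = S·φ(d₁)·√T = 220·0.3814·1.1180 = 93.8091
(Call and put vega coincide under Black-Scholes.)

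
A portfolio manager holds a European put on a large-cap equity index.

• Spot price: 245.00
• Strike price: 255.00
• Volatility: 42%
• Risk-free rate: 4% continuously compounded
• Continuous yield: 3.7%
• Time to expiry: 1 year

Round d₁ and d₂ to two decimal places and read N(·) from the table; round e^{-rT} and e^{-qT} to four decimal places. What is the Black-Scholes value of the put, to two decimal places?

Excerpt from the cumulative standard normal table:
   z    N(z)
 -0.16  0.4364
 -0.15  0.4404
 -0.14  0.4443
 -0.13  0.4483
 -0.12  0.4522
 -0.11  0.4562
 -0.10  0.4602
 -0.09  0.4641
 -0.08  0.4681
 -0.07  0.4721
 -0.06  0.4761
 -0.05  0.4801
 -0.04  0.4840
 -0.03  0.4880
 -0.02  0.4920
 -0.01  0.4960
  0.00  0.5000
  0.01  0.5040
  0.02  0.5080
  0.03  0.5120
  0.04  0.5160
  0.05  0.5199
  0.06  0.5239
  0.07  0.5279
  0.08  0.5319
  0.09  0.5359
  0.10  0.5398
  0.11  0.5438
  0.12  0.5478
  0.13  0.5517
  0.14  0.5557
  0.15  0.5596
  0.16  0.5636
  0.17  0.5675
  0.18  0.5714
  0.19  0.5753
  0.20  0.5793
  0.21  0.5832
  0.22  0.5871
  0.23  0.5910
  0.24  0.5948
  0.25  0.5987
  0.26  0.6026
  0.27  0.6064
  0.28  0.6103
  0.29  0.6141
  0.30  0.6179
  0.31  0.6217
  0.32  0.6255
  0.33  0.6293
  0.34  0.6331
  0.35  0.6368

σ√T = 0.42 × 1.0000 = 0.4200
d₁ = [ln(245/255) + (0.04 − 0.037 + ½·0.42²)·1] / (σ√T) = (-0.0400 + 0.0912) / 0.4200 = 0.1219 ⇒ 0.12
d₂ = 0.1219 − 0.4200 = -0.2981 ⇒ -0.30
exp(−qT) = exp(−0.037·1) = 0.9637;  exp(−rT) = exp(−0.04·1) = 0.9608
N(−d₂) = N(0.30) = 0.6179;  N(−d₁) = N(-0.12) = 0.4522
P = 255·0.9608·0.6179 − 245·0.9637·0.4522 = 151.3880 − 106.7674 = 44.6206

44.62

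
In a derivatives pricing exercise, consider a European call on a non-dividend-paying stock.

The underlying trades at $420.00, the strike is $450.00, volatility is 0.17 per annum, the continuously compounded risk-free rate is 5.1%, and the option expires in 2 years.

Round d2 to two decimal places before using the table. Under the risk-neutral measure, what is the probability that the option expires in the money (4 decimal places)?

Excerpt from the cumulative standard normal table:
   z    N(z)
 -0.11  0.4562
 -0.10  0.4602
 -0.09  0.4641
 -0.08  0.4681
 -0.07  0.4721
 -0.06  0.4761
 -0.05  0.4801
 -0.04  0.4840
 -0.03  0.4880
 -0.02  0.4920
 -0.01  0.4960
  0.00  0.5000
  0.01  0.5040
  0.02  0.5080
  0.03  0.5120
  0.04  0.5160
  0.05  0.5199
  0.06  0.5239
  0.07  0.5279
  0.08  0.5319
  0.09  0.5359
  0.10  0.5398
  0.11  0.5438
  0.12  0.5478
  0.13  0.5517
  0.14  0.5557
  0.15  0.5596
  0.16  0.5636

0.5080

T = 2;  σ√T = 0.2404
d₁ = [ln(420/450) + (0.051 + 0.17²/2)·2] / 0.2404 = [-0.0690 + 0.1309] / 0.2404 = 0.2575 ⇒ 0.26
d₂ = d₁ − σ√T = 0.2575 − 0.2404 = 0.0171 ⇒ 0.02
Pr(exercise) under Q = N(d₂) = 0.5080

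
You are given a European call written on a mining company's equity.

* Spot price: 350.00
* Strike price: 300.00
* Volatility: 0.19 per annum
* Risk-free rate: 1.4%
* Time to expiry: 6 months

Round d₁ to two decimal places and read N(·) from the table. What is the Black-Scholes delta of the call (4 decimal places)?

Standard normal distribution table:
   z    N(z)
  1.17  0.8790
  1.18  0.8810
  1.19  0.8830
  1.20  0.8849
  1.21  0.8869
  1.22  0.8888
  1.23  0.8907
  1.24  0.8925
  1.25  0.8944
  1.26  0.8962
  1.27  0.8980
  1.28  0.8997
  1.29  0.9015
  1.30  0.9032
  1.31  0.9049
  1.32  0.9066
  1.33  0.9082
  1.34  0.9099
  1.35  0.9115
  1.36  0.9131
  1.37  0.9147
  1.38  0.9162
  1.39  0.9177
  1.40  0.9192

0.8980

σ√T = 0.19·√0.5 = 0.1344
d₁ = [ln(350/300) + (0.014 + 0.19²/2)·0.5] / 0.1344 = [0.1542 + 0.0160] / 0.1344 = 1.2667 which rounds to 1.27
N(d₁) = N(1.27) = 0.8980
Δ_call = N(d₁) = 0.8980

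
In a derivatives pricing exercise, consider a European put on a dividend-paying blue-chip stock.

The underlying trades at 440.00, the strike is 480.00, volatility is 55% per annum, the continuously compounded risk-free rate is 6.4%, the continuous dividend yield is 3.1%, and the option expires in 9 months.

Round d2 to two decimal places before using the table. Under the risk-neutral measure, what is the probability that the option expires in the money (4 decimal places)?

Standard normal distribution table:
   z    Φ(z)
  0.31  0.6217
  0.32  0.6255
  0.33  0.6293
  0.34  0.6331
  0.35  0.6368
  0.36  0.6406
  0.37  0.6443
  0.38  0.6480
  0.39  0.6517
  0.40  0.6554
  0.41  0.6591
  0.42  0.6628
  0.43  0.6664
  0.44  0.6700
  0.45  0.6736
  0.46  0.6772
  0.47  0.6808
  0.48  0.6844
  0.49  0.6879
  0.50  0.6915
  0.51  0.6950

0.6443

σ√T = 0.55 × 0.8660 = 0.4763
d₁ = [ln(440/480) + (0.064 − 0.031 + ½·0.55²)·0.75] / (σ√T) = (-0.0870 + 0.1382) / 0.4763 = 0.1074 → 0.11
d₂ = 0.1074 − 0.4763 = -0.3689 → -0.37
Risk-neutral Pr[S_T < K] = N(−d₂) = N(0.37) = 0.6443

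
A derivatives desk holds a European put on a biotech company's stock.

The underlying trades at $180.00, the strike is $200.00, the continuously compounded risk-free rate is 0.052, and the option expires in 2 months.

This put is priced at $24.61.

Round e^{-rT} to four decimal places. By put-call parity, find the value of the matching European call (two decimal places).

e^(−rT) = e^(−0.052·0.1667) = 0.9914
Put-call parity: C − P = S − K·e^(−rT) = 180 − 200·0.9914 = 180 − 198.2800 = -18.2800
C = P + (C − P) = 24.61 + (-18.2800) = 6.3300

$6.33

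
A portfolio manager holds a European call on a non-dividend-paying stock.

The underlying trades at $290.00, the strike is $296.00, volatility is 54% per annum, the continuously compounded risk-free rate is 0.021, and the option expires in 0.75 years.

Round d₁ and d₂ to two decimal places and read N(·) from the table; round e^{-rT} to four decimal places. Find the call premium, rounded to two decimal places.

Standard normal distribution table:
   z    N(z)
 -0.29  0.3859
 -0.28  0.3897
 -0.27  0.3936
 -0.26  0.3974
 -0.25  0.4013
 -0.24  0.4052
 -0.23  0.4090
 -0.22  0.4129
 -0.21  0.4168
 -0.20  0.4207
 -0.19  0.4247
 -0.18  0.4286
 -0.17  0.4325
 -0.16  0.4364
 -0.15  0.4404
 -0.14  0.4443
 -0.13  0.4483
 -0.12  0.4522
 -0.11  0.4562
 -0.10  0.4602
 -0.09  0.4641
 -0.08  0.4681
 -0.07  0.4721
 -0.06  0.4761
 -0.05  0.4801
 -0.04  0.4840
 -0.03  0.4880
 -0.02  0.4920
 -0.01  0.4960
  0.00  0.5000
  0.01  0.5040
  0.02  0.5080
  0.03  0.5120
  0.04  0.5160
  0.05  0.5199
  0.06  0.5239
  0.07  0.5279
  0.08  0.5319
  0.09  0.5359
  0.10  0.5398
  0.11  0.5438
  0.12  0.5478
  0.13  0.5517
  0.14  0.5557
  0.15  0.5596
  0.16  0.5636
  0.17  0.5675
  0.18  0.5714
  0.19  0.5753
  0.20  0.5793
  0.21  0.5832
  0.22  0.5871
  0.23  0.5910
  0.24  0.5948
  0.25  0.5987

$52.19

σ√T = 0.54 × 0.8660 = 0.4677
d₁ = [ln(290/296) + (0.021 + ½·0.54²)·0.75] / (σ√T) = (-0.0205 + 0.1251) / 0.4677 = 0.2237 ≈ 0.22
d₂ = 0.2237 − 0.4677 = -0.2439 ≈ -0.24
e^(−rT) = e^(−0.021·0.75) = 0.9844
C = 290·N(0.22) − 296·0.9844·N(-0.24) = 290·0.5871 − 296·0.9844·0.4052 = 170.2590 − 118.0681 = 52.1909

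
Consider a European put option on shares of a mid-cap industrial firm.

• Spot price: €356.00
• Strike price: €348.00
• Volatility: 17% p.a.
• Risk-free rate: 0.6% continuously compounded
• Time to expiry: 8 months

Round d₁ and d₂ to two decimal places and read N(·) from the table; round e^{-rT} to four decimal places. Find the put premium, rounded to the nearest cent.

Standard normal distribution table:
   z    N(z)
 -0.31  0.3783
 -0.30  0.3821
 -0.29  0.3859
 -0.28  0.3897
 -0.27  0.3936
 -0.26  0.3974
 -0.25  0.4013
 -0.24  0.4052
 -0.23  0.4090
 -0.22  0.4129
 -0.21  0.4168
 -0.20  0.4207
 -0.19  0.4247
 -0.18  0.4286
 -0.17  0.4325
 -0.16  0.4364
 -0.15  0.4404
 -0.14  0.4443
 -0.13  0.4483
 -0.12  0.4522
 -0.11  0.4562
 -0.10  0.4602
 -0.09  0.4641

T = 0.6667;  σ√T = 0.1388
ln(S/K) + (r + σ²/2)T = ln(356/348) + (0.006 + 0.17²/2)·0.6667 = 0.0227 + 0.0136 = 0.0364
d₁ = 0.0364 / 0.1388 = 0.2620 → 0.26
d₂ = d₁ − σ√T = 0.2620 − 0.1388 = 0.1232 → 0.12
e^(−rT) = e^(−0.006·0.6667) = 0.9960
N(−d₂) = N(-0.12) = 0.4522;  N(−d₁) = N(-0.26) = 0.3974
P = 348·0.9960·0.4522 − 356·0.3974 = 156.7361 − 141.4744 = 15.2617

€15.26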